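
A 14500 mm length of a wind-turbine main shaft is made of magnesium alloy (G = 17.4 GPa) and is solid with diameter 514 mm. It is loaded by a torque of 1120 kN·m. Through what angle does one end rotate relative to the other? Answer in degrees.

J = πd⁴/32 = π(0.514)⁴/32 = 6.853×10^-3 m⁴.
θ = T·L/(G·J) = 1.120e6 × 14.5 / (17.4×10⁹ × 6.853×10^-3) = 0.1362 rad.

7.80°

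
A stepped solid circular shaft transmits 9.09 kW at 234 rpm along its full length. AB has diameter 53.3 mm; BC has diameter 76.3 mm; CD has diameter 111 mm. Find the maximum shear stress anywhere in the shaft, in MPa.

ω = 2π·234/60 = 24.50 rad/s, so T = P/ω = 9.09×10³ / 24.50 = 371.0 N·m.
Under the same torque, τ_max = 16T/(πd³) is largest where d is smallest — segment AB (d = 53.3 mm).
τ_max = 16·371.0/(π·(0.0533)³) = 1.248×10^7 Pa.

12.5 MPa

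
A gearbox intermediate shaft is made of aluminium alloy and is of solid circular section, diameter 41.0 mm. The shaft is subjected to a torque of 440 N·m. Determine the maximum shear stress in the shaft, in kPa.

32500 kPa

J = πd⁴/32 = π(0.0410)⁴/32 = 2.774×10^-7 m⁴.
τ_max = T·r/J = 440.0 × 0.0205 / 2.774×10^-7 = 3.251×10^7 Pa.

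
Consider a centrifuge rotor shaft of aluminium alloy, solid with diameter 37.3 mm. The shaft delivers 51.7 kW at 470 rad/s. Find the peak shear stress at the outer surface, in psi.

ω = 470 rad/s, so T = P/ω = 51.7×10³ / 470.0 = 110.0 N·m.
J = πd⁴/32 = π(0.0373)⁴/32 = 1.900×10^-7 m⁴.
τ_max = T·r/J = 110.0 × 0.0186 / 1.900×10^-7 = 1.080×10^7 Pa.

1570 psi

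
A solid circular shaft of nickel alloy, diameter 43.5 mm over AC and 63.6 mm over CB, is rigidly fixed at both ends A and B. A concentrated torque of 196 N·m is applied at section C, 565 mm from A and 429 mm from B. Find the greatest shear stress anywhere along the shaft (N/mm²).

Compatibility: T_A·a/J_AC = T_B·b/J_CB with T_A + T_B = T₀.
J_AC = 3.52×10^-7 m⁴, J_CB = 1.61×10^-6 m⁴, so T_A = T₀·(J_AC/a)/((J_AC/a)+(J_CB/b)) = 27.93 N·m, T_B = 168.1 N·m.
τ in each portion: τ_AC = 1.73×10^6 Pa, τ_CB = 3.33×10^6 Pa; maximum is in CB.
τ_max = T_CB·r/J = 168.1·0.0318/1.61×10^-6 = 3.327×10^6 Pa.

3.33 N/mm²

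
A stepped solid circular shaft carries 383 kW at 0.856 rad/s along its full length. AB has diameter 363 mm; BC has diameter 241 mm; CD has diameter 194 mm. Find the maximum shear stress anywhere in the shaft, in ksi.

ω = 0.856 rad/s, so T = P/ω = 383×10³ / 0.8560 = 447400 N·m.
Under the same torque, τ_max = 16T/(πd³) is largest where d is smallest — segment CD (d = 194 mm).
τ_max = 16·447400/(π·(0.194)³) = 3.121×10^8 Pa.

45.3 ksi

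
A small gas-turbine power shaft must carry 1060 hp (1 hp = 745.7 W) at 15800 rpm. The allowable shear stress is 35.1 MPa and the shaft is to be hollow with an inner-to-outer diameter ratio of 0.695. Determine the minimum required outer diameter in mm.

ω = 2π·15800/60 = 1655 rad/s, so T = P/ω = 1060×745.7 / 1655 = 477.7 N·m.
For a hollow shaft with d_i/d_o = 0.695: τ_max = 16T/(π d_o³ (1−k⁴)), so d_o = [16T/(π τ_allow (1−k⁴))]^(1/3) = [16·477.7/(π·3.51×10^7·0.7667)]^(1/3) = 0.04488 m.

44.9 mm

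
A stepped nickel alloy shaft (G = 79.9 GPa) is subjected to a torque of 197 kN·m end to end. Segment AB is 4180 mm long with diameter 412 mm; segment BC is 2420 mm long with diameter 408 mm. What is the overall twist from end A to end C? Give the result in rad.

J_AB = π(0.412)⁴/32 = 2.83×10^-3 m⁴; J_BC = π(0.408)⁴/32 = 2.72×10^-3 m⁴.
θ = (T/G)·Σ L_i/J_i = (197000/79.9×10⁹)·(4.18/2.83×10^-3 + 2.42/2.72×10^-3) = 5.837×10^-3 rad.

0.00584 rad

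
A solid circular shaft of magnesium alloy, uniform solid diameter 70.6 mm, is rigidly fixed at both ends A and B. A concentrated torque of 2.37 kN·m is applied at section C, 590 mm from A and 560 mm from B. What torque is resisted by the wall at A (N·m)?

With uniform GJ and both ends fixed, compatibility θ_AC = θ_CB gives T_A·a = T_B·b, together with T_A + T_B = T₀.
T_A = T₀·b/(a+b) = 2370·560/1150 = 1154 N·m; T_B = 1216 N·m.

1150 N·m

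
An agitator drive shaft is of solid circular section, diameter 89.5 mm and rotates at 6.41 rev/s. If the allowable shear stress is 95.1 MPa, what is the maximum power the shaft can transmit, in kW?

539 kW

J = πd⁴/32 = π(0.0895)⁴/32 = 6.299×10^-6 m⁴.
T_max = τ_allow·J/r = 9.51×10^7 × 6.299×10^-6 / 0.0447 = 13390 N·m.
ω = 2π·6.41 = 40.28 rad/s, so P_max = T_max·ω = 5.392×10^5 W.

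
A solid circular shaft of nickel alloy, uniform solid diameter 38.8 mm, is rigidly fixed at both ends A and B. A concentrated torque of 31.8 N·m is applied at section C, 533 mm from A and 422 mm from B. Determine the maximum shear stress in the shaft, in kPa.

1550 kPa

With uniform GJ and both ends fixed, compatibility θ_AC = θ_CB gives T_A·a = T_B·b, together with T_A + T_B = T₀.
T_A = T₀·b/(a+b) = 31.80·422/955.0 = 14.05 N·m; T_B = 17.75 N·m.
τ in each portion: τ_AC = 1.23×10^6 Pa, τ_CB = 1.55×10^6 Pa; maximum is in CB.
τ_max = T_CB·r/J = 17.75·0.0194/2.22×10^-7 = 1.547×10^6 Pa.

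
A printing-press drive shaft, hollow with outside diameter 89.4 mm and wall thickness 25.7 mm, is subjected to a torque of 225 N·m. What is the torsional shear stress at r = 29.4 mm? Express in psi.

J = π(d_o⁴ − d_i⁴)/32 = π(0.0894⁴ − 0.0380⁴)/32 = 6.066×10^-6 m⁴.
Shear stress varies linearly with radius: τ = T·r/J = 225.0 × 0.0294 / 6.066×10^-6 = 1.090×10^6 Pa.

158 psi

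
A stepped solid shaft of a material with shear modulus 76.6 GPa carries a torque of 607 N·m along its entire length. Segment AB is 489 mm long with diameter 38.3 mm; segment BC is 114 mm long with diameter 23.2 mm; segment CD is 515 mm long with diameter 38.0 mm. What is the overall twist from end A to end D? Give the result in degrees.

4.01°

J_AB = π(0.0383)⁴/32 = 2.11×10^-7 m⁴; J_BC = π(0.0232)⁴/32 = 2.84×10^-8 m⁴; J_CD = π(0.0380)⁴/32 = 2.05×10^-7 m⁴.
θ = (T/G)·Σ L_i/J_i = (607.0/76.6×10⁹)·(0.489/2.11×10^-7 + 0.114/2.84×10^-8 + 0.515/2.05×10^-7) = 0.07004 rad.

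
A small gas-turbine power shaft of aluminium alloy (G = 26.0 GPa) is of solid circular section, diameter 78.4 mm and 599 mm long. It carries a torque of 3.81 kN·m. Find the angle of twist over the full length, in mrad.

23.7 mrad

J = πd⁴/32 = π(0.0784)⁴/32 = 3.709×10^-6 m⁴.
θ = T·L/(G·J) = 3810 × 0.599 / (26.0×10⁹ × 3.709×10^-6) = 0.02367 rad.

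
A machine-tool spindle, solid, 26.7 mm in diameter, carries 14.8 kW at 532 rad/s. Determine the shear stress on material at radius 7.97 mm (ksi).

0.645 ksi

ω = 532 rad/s, so T = P/ω = 14.8×10³ / 532.0 = 27.82 N·m.
J = πd⁴/32 = π(0.0267)⁴/32 = 4.989×10^-8 m⁴.
Shear stress varies linearly with radius: τ = T·r/J = 27.82 × 0.00797 / 4.989×10^-8 = 4.444×10^6 Pa.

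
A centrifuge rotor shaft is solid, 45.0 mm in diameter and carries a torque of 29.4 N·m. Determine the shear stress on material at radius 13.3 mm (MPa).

J = πd⁴/32 = π(0.0450)⁴/32 = 4.026×10^-7 m⁴.
Shear stress varies linearly with radius: τ = T·r/J = 29.40 × 0.0133 / 4.026×10^-7 = 9.713×10^5 Pa.

0.971 MPa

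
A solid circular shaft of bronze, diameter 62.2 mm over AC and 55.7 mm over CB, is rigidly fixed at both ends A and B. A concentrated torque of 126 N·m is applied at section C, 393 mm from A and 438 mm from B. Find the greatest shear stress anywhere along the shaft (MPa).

Compatibility: T_A·a/J_AC = T_B·b/J_CB with T_A + T_B = T₀.
J_AC = 1.47×10^-6 m⁴, J_CB = 9.45×10^-7 m⁴, so T_A = T₀·(J_AC/a)/((J_AC/a)+(J_CB/b)) = 79.90 N·m, T_B = 46.10 N·m.
τ in each portion: τ_AC = 1.69×10^6 Pa, τ_CB = 1.36×10^6 Pa; maximum is in AC.
τ_max = T_AC·r/J = 79.90·0.0311/1.47×10^-6 = 1.691×10^6 Pa.

1.69 MPa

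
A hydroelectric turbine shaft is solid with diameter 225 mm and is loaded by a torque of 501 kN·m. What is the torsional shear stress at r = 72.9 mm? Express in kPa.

J = πd⁴/32 = π(0.225)⁴/32 = 2.516×10^-4 m⁴.
Shear stress varies linearly with radius: τ = T·r/J = 501000 × 0.0729 / 2.516×10^-4 = 1.452×10^8 Pa.

145000 kPa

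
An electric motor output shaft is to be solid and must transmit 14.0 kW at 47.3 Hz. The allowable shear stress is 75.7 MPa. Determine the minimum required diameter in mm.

ω = 2π·47.3 = 297.2 rad/s, so T = P/ω = 14.0×10³ / 297.2 = 47.11 N·m.
For a solid shaft τ_max = 16T/(πd³), so d = (16T/(π τ_allow))^(1/3) = (16·47.11/(π·7.57×10^7))^(1/3) = 0.01469 m.

14.7 mm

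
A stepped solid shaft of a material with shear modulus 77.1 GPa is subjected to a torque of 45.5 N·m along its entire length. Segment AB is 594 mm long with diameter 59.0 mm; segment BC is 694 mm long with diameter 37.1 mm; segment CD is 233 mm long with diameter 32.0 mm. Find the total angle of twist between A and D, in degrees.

J_AB = π(0.0590)⁴/32 = 1.19×10^-6 m⁴; J_BC = π(0.0371)⁴/32 = 1.86×10^-7 m⁴; J_CD = π(0.0320)⁴/32 = 1.03×10^-7 m⁴.
θ = (T/G)·Σ L_i/J_i = (45.50/77.1×10⁹)·(0.594/1.19×10^-6 + 0.694/1.86×10^-7 + 0.233/1.03×10^-7) = 3.832×10^-3 rad.

0.220°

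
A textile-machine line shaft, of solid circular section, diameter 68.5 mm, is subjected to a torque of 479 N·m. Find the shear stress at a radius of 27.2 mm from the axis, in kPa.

6030 kPa

J = πd⁴/32 = π(0.0685)⁴/32 = 2.162×10^-6 m⁴.
Shear stress varies linearly with radius: τ = T·r/J = 479.0 × 0.0272 / 2.162×10^-6 = 6.028×10^6 Pa.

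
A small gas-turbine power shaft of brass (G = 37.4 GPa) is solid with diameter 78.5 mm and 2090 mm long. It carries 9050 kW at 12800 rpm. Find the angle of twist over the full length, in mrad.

101 mrad

ω = 2π·12800/60 = 1340 rad/s, so T = P/ω = 9050×10³ / 1340 = 6752 N·m.
J = πd⁴/32 = π(0.0785)⁴/32 = 3.728×10^-6 m⁴.
θ = T·L/(G·J) = 6752 × 2.09 / (37.4×10⁹ × 3.728×10^-6) = 0.1012 rad.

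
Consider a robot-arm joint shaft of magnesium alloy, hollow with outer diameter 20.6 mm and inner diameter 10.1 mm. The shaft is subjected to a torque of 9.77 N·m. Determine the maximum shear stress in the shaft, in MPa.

J = π(d_o⁴ − d_i⁴)/32 = π(0.0206⁴ − 0.0101⁴)/32 = 1.666×10^-8 m⁴.
τ_max = T·r/J = 9.770 × 0.0103 / 1.666×10^-8 = 6.041×10^6 Pa.

6.04 MPa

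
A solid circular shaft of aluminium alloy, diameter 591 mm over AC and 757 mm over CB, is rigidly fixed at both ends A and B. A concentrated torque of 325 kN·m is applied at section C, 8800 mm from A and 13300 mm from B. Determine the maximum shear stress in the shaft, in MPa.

2.88 MPa

Compatibility: T_A·a/J_AC = T_B·b/J_CB with T_A + T_B = T₀.
J_AC = 0.0120 m⁴, J_CB = 0.0322 m⁴, so T_A = T₀·(J_AC/a)/((J_AC/a)+(J_CB/b)) = 116900 N·m, T_B = 208100 N·m.
τ in each portion: τ_AC = 2.88×10^6 Pa, τ_CB = 2.44×10^6 Pa; maximum is in AC.
τ_max = T_AC·r/J = 116900·0.295/0.0120 = 2.883×10^6 Pa.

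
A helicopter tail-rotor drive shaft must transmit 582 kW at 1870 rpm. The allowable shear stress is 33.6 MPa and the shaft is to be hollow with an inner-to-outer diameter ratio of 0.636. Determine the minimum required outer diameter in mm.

81.4 mm

ω = 2π·1870/60 = 195.8 rad/s, so T = P/ω = 582×10³ / 195.8 = 2972 N·m.
For a hollow shaft with d_i/d_o = 0.636: τ_max = 16T/(π d_o³ (1−k⁴)), so d_o = [16T/(π τ_allow (1−k⁴))]^(1/3) = [16·2972/(π·3.36×10^7·0.8364)]^(1/3) = 0.08136 m.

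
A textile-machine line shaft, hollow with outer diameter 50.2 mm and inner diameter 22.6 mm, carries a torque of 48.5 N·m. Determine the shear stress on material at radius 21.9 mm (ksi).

J = π(d_o⁴ − d_i⁴)/32 = π(0.0502⁴ − 0.0226⁴)/32 = 5.979×10^-7 m⁴.
Shear stress varies linearly with radius: τ = T·r/J = 48.50 × 0.0219 / 5.979×10^-7 = 1.777×10^6 Pa.

0.258 ksi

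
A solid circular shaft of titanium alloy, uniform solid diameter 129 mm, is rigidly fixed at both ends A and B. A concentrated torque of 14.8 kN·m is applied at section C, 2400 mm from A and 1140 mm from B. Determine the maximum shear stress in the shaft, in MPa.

23.8 MPa

With uniform GJ and both ends fixed, compatibility θ_AC = θ_CB gives T_A·a = T_B·b, together with T_A + T_B = T₀.
T_A = T₀·b/(a+b) = 14800·1140/3540 = 4766 N·m; T_B = 10030 N·m.
τ in each portion: τ_AC = 1.13×10^7 Pa, τ_CB = 2.38×10^7 Pa; maximum is in CB.
τ_max = T_CB·r/J = 10030·0.0645/2.72×10^-5 = 2.381×10^7 Pa.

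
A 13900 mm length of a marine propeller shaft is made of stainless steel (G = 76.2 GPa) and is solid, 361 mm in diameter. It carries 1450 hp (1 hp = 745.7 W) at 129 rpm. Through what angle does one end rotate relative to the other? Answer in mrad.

8.76 mrad

ω = 2π·129/60 = 13.51 rad/s, so T = P/ω = 1450×745.7 / 13.51 = 80040 N·m.
J = πd⁴/32 = π(0.361)⁴/32 = 1.667×10^-3 m⁴.
θ = T·L/(G·J) = 80040 × 13.9 / (76.2×10⁹ × 1.667×10^-3) = 8.757×10^-3 rad.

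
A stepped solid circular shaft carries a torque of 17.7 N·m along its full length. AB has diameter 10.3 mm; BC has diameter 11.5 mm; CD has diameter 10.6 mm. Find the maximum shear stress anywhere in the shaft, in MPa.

82.5 MPa

Under the same torque, τ_max = 16T/(πd³) is largest where d is smallest — segment AB (d = 10.3 mm).
τ_max = 16·17.70/(π·(0.0103)³) = 8.250×10^7 Pa.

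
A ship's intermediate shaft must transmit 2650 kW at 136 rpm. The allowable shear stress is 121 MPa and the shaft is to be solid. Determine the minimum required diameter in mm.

ω = 2π·136/60 = 14.24 rad/s, so T = P/ω = 2650×10³ / 14.24 = 186100 N·m.
For a solid shaft τ_max = 16T/(πd³), so d = (16T/(π τ_allow))^(1/3) = (16·186100/(π·1.21×10^8))^(1/3) = 0.1986 m.

199 mm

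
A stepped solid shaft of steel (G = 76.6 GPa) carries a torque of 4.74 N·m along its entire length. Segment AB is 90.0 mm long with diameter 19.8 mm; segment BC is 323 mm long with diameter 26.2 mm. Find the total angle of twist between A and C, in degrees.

0.0459°

J_AB = π(0.0198)⁴/32 = 1.51×10^-8 m⁴; J_BC = π(0.0262)⁴/32 = 4.63×10^-8 m⁴.
θ = (T/G)·Σ L_i/J_i = (4.740/76.6×10⁹)·(0.0900/1.51×10^-8 + 0.323/4.63×10^-8) = 8.012×10^-4 rad.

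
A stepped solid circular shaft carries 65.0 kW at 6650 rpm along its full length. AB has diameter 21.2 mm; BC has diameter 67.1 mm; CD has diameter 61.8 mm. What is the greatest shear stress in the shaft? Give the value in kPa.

49900 kPa

ω = 2π·6650/60 = 696.4 rad/s, so T = P/ω = 65.0×10³ / 696.4 = 93.34 N·m.
Under the same torque, τ_max = 16T/(πd³) is largest where d is smallest — segment AB (d = 21.2 mm).
τ_max = 16·93.34/(π·(0.0212)³) = 4.989×10^7 Pa.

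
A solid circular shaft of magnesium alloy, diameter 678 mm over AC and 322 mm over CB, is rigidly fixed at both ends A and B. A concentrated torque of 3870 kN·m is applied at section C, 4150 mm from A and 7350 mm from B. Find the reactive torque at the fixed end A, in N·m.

3.76e6 N·m

Compatibility: T_A·a/J_AC = T_B·b/J_CB with T_A + T_B = T₀.
J_AC = 0.0207 m⁴, J_CB = 1.06×10^-3 m⁴, so T_A = T₀·(J_AC/a)/((J_AC/a)+(J_CB/b)) = 3.762e6 N·m, T_B = 108100 N·m.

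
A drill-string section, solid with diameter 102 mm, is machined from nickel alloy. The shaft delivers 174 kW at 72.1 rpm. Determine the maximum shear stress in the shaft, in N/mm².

111 N/mm²

ω = 2π·72.1/60 = 7.550 rad/s, so T = P/ω = 174×10³ / 7.550 = 23050 N·m.
J = πd⁴/32 = π(0.102)⁴/32 = 1.063×10^-5 m⁴.
τ_max = T·r/J = 23050 × 0.0510 / 1.063×10^-5 = 1.106×10^8 Pa.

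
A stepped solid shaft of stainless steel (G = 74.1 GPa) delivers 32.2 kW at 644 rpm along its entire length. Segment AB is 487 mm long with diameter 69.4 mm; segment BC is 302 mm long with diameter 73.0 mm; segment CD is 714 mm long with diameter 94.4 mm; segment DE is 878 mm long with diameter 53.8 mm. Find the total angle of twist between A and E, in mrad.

ω = 2π·644/60 = 67.44 rad/s, so T = P/ω = 32.2×10³ / 67.44 = 477.5 N·m.
J_AB = π(0.0694)⁴/32 = 2.28×10^-6 m⁴; J_BC = π(0.0730)⁴/32 = 2.79×10^-6 m⁴; J_CD = π(0.0944)⁴/32 = 7.80×10^-6 m⁴; J_DE = π(0.0538)⁴/32 = 8.22×10^-7 m⁴.
θ = (T/G)·Σ L_i/J_i = (477.5/74.1×10⁹)·(0.487/2.28×10^-6 + 0.302/2.79×10^-6 + 0.714/7.80×10^-6 + 0.878/8.22×10^-7) = 9.544×10^-3 rad.

9.54 mrad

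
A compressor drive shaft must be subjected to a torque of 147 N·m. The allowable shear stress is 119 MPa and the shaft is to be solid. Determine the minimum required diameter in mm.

For a solid shaft τ_max = 16T/(πd³), so d = (16T/(π τ_allow))^(1/3) = (16·147.0/(π·1.19×10^8))^(1/3) = 0.01846 m.

18.5 mm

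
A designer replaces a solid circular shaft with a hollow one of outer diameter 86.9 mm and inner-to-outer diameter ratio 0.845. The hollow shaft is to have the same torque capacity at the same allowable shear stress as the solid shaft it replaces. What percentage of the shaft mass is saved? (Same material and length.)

Equal τ_max and T ⇒ the solid shaft needs d_s³ = d_o³(1−k⁴), so d_s = 86.9·(1−0.845⁴)^(1/3) = 68.52 mm.
Area ratio A_h/A_s = d_o²(1−k²)/d_s² = (1−k²)/(1−k⁴)^(2/3) = 0.4600.
Mass saving = 1 − 0.4600 = 54.0 %.

54.0 %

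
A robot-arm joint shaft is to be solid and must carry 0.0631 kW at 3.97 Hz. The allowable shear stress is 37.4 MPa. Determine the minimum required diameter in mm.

7.01 mm

ω = 2π·3.97 = 24.94 rad/s, so T = P/ω = 0.0631×10³ / 24.94 = 2.530 N·m.
For a solid shaft τ_max = 16T/(πd³), so d = (16T/(π τ_allow))^(1/3) = (16·2.530/(π·3.74×10^7))^(1/3) = 0.007010 m.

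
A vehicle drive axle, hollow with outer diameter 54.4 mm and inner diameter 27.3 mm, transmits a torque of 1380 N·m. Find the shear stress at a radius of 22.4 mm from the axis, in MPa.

38.4 MPa

J = π(d_o⁴ − d_i⁴)/32 = π(0.0544⁴ − 0.0273⁴)/32 = 8.053×10^-7 m⁴.
Shear stress varies linearly with radius: τ = T·r/J = 1380 × 0.0224 / 8.053×10^-7 = 3.839×10^7 Pa.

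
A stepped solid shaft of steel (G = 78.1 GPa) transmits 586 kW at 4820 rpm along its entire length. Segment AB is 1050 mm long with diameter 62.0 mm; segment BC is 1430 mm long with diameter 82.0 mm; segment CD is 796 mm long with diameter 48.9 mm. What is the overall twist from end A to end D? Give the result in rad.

0.0366 rad

ω = 2π·4820/60 = 504.7 rad/s, so T = P/ω = 586×10³ / 504.7 = 1161 N·m.
J_AB = π(0.0620)⁴/32 = 1.45×10^-6 m⁴; J_BC = π(0.0820)⁴/32 = 4.44×10^-6 m⁴; J_CD = π(0.0489)⁴/32 = 5.61×10^-7 m⁴.
θ = (T/G)·Σ L_i/J_i = (1161/78.1×10⁹)·(1.05/1.45×10^-6 + 1.43/4.44×10^-6 + 0.796/5.61×10^-7) = 0.03663 rad.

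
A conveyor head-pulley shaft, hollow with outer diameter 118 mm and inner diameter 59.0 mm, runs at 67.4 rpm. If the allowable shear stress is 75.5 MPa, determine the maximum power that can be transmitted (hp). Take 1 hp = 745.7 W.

216 hp

J = π(d_o⁴ − d_i⁴)/32 = π(0.118⁴ − 0.0590⁴)/32 = 1.784×10^-5 m⁴.
T_max = τ_allow·J/r = 7.55×10^7 × 1.784×10^-5 / 0.0590 = 22830 N·m.
ω = 2π·67.4/60 = 7.058 rad/s, so P_max = T_max·ω = 1.612×10^5 W.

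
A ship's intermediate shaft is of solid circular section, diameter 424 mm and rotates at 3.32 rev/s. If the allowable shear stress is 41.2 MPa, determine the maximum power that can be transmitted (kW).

12900 kW

J = πd⁴/32 = π(0.424)⁴/32 = 3.173×10^-3 m⁴.
T_max = τ_allow·J/r = 4.12×10^7 × 3.173×10^-3 / 0.212 = 616600 N·m.
ω = 2π·3.32 = 20.86 rad/s, so P_max = T_max·ω = 1.286×10^7 W.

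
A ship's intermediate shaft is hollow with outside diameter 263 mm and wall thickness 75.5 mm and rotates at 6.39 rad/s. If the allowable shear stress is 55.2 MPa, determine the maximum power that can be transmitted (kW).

J = π(d_o⁴ − d_i⁴)/32 = π(0.263⁴ − 0.112⁴)/32 = 4.543×10^-4 m⁴.
T_max = τ_allow·J/r = 5.52×10^7 × 4.543×10^-4 / 0.132 = 190700 N·m.
ω = 6.39 rad/s, so P_max = T_max·ω = 1.218×10^6 W.

1220 kW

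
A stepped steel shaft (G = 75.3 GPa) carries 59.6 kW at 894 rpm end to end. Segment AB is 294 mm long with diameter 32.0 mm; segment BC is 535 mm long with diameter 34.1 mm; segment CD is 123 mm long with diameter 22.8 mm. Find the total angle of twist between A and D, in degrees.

5.58°

ω = 2π·894/60 = 93.62 rad/s, so T = P/ω = 59.6×10³ / 93.62 = 636.6 N·m.
J_AB = π(0.0320)⁴/32 = 1.03×10^-7 m⁴; J_BC = π(0.0341)⁴/32 = 1.33×10^-7 m⁴; J_CD = π(0.0228)⁴/32 = 2.65×10^-8 m⁴.
θ = (T/G)·Σ L_i/J_i = (636.6/75.3×10⁹)·(0.294/1.03×10^-7 + 0.535/1.33×10^-7 + 0.123/2.65×10^-8) = 0.09742 rad.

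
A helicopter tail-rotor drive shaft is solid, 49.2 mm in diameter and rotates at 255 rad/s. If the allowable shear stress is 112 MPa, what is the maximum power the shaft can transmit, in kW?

668 kW

J = πd⁴/32 = π(0.0492)⁴/32 = 5.753×10^-7 m⁴.
T_max = τ_allow·J/r = 1.12×10^8 × 5.753×10^-7 / 0.0246 = 2619 N·m.
ω = 255 rad/s, so P_max = T_max·ω = 6.679×10^5 W.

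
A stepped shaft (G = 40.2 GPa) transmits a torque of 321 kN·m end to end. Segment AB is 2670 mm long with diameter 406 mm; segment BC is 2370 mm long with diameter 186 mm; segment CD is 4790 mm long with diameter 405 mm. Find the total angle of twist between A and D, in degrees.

10.5°

J_AB = π(0.406)⁴/32 = 2.67×10^-3 m⁴; J_BC = π(0.186)⁴/32 = 1.18×10^-4 m⁴; J_CD = π(0.405)⁴/32 = 2.64×10^-3 m⁴.
θ = (T/G)·Σ L_i/J_i = (321000/40.2×10⁹)·(2.67/2.67×10^-3 + 2.37/1.18×10^-4 + 4.79/2.64×10^-3) = 0.1835 rad.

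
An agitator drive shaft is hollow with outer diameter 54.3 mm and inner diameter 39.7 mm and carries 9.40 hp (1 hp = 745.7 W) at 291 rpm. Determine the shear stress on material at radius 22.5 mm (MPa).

8.49 MPa

ω = 2π·291/60 = 30.47 rad/s, so T = P/ω = 9.40×745.7 / 30.47 = 230.0 N·m.
J = π(d_o⁴ − d_i⁴)/32 = π(0.0543⁴ − 0.0397⁴)/32 = 6.096×10^-7 m⁴.
Shear stress varies linearly with radius: τ = T·r/J = 230.0 × 0.0225 / 6.096×10^-7 = 8.490×10^6 Pa.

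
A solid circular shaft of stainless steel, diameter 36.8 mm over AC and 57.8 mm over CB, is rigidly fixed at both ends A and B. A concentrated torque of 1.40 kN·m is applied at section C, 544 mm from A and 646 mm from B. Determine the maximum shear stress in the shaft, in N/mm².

30.9 N/mm²

Compatibility: T_A·a/J_AC = T_B·b/J_CB with T_A + T_B = T₀.
J_AC = 1.80×10^-7 m⁴, J_CB = 1.10×10^-6 m⁴, so T_A = T₀·(J_AC/a)/((J_AC/a)+(J_CB/b)) = 228.6 N·m, T_B = 1171 N·m.
τ in each portion: τ_AC = 2.34×10^7 Pa, τ_CB = 3.09×10^7 Pa; maximum is in CB.
τ_max = T_CB·r/J = 1171·0.0289/1.10×10^-6 = 3.090×10^7 Pa.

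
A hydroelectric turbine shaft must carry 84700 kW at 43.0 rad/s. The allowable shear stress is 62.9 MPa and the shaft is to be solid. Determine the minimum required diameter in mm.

542 mm

ω = 43.0 rad/s, so T = P/ω = 84700×10³ / 43.00 = 1.970e6 N·m.
For a solid shaft τ_max = 16T/(πd³), so d = (16T/(π τ_allow))^(1/3) = (16·1.970e6/(π·6.29×10^7))^(1/3) = 0.5423 m.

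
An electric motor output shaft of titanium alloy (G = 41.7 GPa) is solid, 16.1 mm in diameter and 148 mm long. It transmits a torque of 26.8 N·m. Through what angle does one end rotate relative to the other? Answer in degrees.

0.826°

J = πd⁴/32 = π(0.0161)⁴/32 = 6.596×10^-9 m⁴.
θ = T·L/(G·J) = 26.80 × 0.148 / (41.7×10⁹ × 6.596×10^-9) = 0.01442 rad.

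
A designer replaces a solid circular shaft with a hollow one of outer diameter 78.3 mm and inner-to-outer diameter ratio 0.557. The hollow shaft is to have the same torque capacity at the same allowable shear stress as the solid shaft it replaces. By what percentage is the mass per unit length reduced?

Equal τ_max and T ⇒ the solid shaft needs d_s³ = d_o³(1−k⁴), so d_s = 78.3·(1−0.557⁴)^(1/3) = 75.70 mm.
Area ratio A_h/A_s = d_o²(1−k²)/d_s² = (1−k²)/(1−k⁴)^(2/3) = 0.7379.
Mass saving = 1 − 0.7379 = 26.2 %.

26.2 %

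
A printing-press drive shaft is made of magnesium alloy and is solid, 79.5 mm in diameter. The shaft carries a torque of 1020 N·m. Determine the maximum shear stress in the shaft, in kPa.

J = πd⁴/32 = π(0.0795)⁴/32 = 3.922×10^-6 m⁴.
τ_max = T·r/J = 1020 × 0.0398 / 3.922×10^-6 = 1.034×10^7 Pa.

10300 kPa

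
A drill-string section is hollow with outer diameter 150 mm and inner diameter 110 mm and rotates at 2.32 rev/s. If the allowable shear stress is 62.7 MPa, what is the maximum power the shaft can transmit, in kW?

431 kW

J = π(d_o⁴ − d_i⁴)/32 = π(0.150⁴ − 0.110⁴)/32 = 3.533×10^-5 m⁴.
T_max = τ_allow·J/r = 6.27×10^7 × 3.533×10^-5 / 0.0750 = 29530 N·m.
ω = 2π·2.32 = 14.58 rad/s, so P_max = T_max·ω = 4.305×10^5 W.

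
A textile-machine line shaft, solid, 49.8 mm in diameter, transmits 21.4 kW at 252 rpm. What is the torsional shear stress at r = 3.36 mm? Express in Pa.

ω = 2π·252/60 = 26.39 rad/s, so T = P/ω = 21.4×10³ / 26.39 = 810.9 N·m.
J = πd⁴/32 = π(0.0498)⁴/32 = 6.038×10^-7 m⁴.
Shear stress varies linearly with radius: τ = T·r/J = 810.9 × 0.00336 / 6.038×10^-7 = 4.512×10^6 Pa.

4.51e6 Pa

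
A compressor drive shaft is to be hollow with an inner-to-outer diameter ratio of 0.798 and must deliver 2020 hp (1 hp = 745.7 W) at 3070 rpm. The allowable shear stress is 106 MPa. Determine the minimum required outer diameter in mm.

72.3 mm

ω = 2π·3070/60 = 321.5 rad/s, so T = P/ω = 2020×745.7 / 321.5 = 4685 N·m.
For a hollow shaft with d_i/d_o = 0.798: τ_max = 16T/(π d_o³ (1−k⁴)), so d_o = [16T/(π τ_allow (1−k⁴))]^(1/3) = [16·4685/(π·1.06×10^8·0.5945)]^(1/3) = 0.07235 m.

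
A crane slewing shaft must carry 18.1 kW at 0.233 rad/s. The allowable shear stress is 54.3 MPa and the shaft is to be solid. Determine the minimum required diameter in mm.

194 mm

ω = 0.233 rad/s, so T = P/ω = 18.1×10³ / 0.2330 = 77680 N·m.
For a solid shaft τ_max = 16T/(πd³), so d = (16T/(π τ_allow))^(1/3) = (16·77680/(π·5.43×10^7))^(1/3) = 0.1939 m.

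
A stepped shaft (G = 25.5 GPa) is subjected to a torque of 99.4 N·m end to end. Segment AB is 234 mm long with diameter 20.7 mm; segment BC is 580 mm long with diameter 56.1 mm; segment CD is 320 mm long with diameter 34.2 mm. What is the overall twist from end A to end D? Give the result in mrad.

J_AB = π(0.0207)⁴/32 = 1.80×10^-8 m⁴; J_BC = π(0.0561)⁴/32 = 9.72×10^-7 m⁴; J_CD = π(0.0342)⁴/32 = 1.34×10^-7 m⁴.
θ = (T/G)·Σ L_i/J_i = (99.40/25.5×10⁹)·(0.234/1.80×10^-8 + 0.580/9.72×10^-7 + 0.320/1.34×10^-7) = 0.06222 rad.

62.2 mrad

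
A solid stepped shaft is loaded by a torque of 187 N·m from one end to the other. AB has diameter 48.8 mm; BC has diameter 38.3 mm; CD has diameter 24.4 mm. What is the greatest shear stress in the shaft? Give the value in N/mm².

65.6 N/mm²

Under the same torque, τ_max = 16T/(πd³) is largest where d is smallest — segment CD (d = 24.4 mm).
τ_max = 16·187.0/(π·(0.0244)³) = 6.556×10^7 Pa.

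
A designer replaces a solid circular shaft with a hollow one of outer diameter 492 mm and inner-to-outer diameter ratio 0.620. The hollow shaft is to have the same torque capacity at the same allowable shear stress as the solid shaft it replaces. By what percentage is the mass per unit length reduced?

31.5 %

Equal τ_max and T ⇒ the solid shaft needs d_s³ = d_o³(1−k⁴), so d_s = 492·(1−0.620⁴)^(1/3) = 466.5 mm.
Area ratio A_h/A_s = d_o²(1−k²)/d_s² = (1−k²)/(1−k⁴)^(2/3) = 0.6848.
Mass saving = 1 − 0.6848 = 31.5 %.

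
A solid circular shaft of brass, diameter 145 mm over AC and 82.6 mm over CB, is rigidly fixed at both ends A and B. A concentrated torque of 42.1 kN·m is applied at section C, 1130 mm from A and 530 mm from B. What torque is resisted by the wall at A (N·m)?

Compatibility: T_A·a/J_AC = T_B·b/J_CB with T_A + T_B = T₀.
J_AC = 4.34×10^-5 m⁴, J_CB = 4.57×10^-6 m⁴, so T_A = T₀·(J_AC/a)/((J_AC/a)+(J_CB/b)) = 34380 N·m, T_B = 7719 N·m.

34400 N·m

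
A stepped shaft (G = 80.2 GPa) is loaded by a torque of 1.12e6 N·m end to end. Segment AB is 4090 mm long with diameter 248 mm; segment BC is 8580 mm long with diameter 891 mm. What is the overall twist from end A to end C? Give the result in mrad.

156 mrad

J_AB = π(0.248)⁴/32 = 3.71×10^-4 m⁴; J_BC = π(0.891)⁴/32 = 0.0619 m⁴.
θ = (T/G)·Σ L_i/J_i = (1.120e6/80.2×10⁹)·(4.09/3.71×10^-4 + 8.58/0.0619) = 0.1557 rad.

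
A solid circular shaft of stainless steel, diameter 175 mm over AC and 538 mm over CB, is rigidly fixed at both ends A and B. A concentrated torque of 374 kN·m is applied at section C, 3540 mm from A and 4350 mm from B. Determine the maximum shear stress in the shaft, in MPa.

12.1 MPa

Compatibility: T_A·a/J_AC = T_B·b/J_CB with T_A + T_B = T₀.
J_AC = 9.21×10^-5 m⁴, J_CB = 8.22×10^-3 m⁴, so T_A = T₀·(J_AC/a)/((J_AC/a)+(J_CB/b)) = 5075 N·m, T_B = 368900 N·m.
τ in each portion: τ_AC = 4.82×10^6 Pa, τ_CB = 1.21×10^7 Pa; maximum is in CB.
τ_max = T_CB·r/J = 368900·0.269/8.22×10^-3 = 1.207×10^7 Pa.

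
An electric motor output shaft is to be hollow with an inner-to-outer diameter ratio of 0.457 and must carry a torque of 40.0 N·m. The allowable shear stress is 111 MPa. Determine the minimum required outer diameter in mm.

12.4 mm

For a hollow shaft with d_i/d_o = 0.457: τ_max = 16T/(π d_o³ (1−k⁴)), so d_o = [16T/(π τ_allow (1−k⁴))]^(1/3) = [16·40.00/(π·1.11×10^8·0.9564)]^(1/3) = 0.01243 m.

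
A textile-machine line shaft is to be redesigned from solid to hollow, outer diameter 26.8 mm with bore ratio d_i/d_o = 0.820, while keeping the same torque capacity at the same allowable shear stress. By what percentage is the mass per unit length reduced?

51.1 %

Equal τ_max and T ⇒ the solid shaft needs d_s³ = d_o³(1−k⁴), so d_s = 26.8·(1−0.820⁴)^(1/3) = 21.93 mm.
Area ratio A_h/A_s = d_o²(1−k²)/d_s² = (1−k²)/(1−k⁴)^(2/3) = 0.4893.
Mass saving = 1 − 0.4893 = 51.1 %.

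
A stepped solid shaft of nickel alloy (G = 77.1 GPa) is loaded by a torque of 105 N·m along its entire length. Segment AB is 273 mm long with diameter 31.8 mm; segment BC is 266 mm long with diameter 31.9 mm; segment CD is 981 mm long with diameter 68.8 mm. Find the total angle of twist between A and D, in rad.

J_AB = π(0.0318)⁴/32 = 1.00×10^-7 m⁴; J_BC = π(0.0319)⁴/32 = 1.02×10^-7 m⁴; J_CD = π(0.0688)⁴/32 = 2.20×10^-6 m⁴.
θ = (T/G)·Σ L_i/J_i = (105.0/77.1×10⁹)·(0.273/1.00×10^-7 + 0.266/1.02×10^-7 + 0.981/2.20×10^-6) = 7.874×10^-3 rad.

0.00787 rad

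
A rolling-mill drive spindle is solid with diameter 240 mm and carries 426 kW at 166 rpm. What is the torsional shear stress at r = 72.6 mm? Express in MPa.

5.46 MPa

ω = 2π·166/60 = 17.38 rad/s, so T = P/ω = 426×10³ / 17.38 = 24510 N·m.
J = πd⁴/32 = π(0.240)⁴/32 = 3.257×10^-4 m⁴.
Shear stress varies linearly with radius: τ = T·r/J = 24510 × 0.0726 / 3.257×10^-4 = 5.462×10^6 Pa.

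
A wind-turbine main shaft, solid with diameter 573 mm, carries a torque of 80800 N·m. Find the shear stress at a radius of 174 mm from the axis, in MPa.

J = πd⁴/32 = π(0.573)⁴/32 = 0.01058 m⁴.
Shear stress varies linearly with radius: τ = T·r/J = 80800 × 0.174 / 0.01058 = 1.328×10^6 Pa.

1.33 MPa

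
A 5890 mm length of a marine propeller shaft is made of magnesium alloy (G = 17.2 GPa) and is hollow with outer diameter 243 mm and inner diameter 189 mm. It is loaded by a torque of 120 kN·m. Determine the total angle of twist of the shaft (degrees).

J = π(d_o⁴ − d_i⁴)/32 = π(0.243⁴ − 0.189⁴)/32 = 2.170×10^-4 m⁴.
θ = T·L/(G·J) = 120000 × 5.89 / (17.2×10⁹ × 2.170×10^-4) = 0.1893 rad.

10.8°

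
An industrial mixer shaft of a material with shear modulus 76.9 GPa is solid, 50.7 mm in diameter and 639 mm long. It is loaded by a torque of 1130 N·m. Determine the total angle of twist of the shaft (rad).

J = πd⁴/32 = π(0.0507)⁴/32 = 6.487×10^-7 m⁴.
θ = T·L/(G·J) = 1130 × 0.639 / (76.9×10⁹ × 6.487×10^-7) = 0.01448 rad.

0.0145 rad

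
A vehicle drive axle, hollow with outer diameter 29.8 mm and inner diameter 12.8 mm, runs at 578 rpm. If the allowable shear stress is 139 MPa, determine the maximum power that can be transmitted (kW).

42.2 kW

J = π(d_o⁴ − d_i⁴)/32 = π(0.0298⁴ − 0.0128⁴)/32 = 7.479×10^-8 m⁴.
T_max = τ_allow·J/r = 1.39×10^8 × 7.479×10^-8 / 0.0149 = 697.7 N·m.
ω = 2π·578/60 = 60.53 rad/s, so P_max = T_max·ω = 4.223×10^4 W.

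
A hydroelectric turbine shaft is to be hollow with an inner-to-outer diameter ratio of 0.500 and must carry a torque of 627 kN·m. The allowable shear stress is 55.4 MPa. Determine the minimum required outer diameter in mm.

395 mm

For a hollow shaft with d_i/d_o = 0.500: τ_max = 16T/(π d_o³ (1−k⁴)), so d_o = [16T/(π τ_allow (1−k⁴))]^(1/3) = [16·627000/(π·5.54×10^7·0.9375)]^(1/3) = 0.3947 m.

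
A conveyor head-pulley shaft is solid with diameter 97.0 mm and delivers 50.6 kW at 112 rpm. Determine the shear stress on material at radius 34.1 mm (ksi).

ω = 2π·112/60 = 11.73 rad/s, so T = P/ω = 50.6×10³ / 11.73 = 4314 N·m.
J = πd⁴/32 = π(0.0970)⁴/32 = 8.691×10^-6 m⁴.
Shear stress varies linearly with radius: τ = T·r/J = 4314 × 0.0341 / 8.691×10^-6 = 1.693×10^7 Pa.

2.46 ksi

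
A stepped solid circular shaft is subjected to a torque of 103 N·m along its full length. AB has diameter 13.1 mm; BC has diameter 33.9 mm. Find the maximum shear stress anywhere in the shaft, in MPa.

233 MPa

Under the same torque, τ_max = 16T/(πd³) is largest where d is smallest — segment AB (d = 13.1 mm).
τ_max = 16·103.0/(π·(0.0131)³) = 2.333×10^8 Pa.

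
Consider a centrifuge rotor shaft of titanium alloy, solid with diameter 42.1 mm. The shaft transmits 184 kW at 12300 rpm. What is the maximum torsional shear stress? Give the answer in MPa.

ω = 2π·12300/60 = 1288 rad/s, so T = P/ω = 184×10³ / 1288 = 142.9 N·m.
J = πd⁴/32 = π(0.0421)⁴/32 = 3.084×10^-7 m⁴.
τ_max = T·r/J = 142.9 × 0.0210 / 3.084×10^-7 = 9.750×10^6 Pa.

9.75 MPa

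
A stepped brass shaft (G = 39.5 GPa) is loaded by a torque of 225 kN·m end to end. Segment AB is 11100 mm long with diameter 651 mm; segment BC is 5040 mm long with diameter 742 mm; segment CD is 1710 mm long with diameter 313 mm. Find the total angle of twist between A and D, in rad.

J_AB = π(0.651)⁴/32 = 0.0176 m⁴; J_BC = π(0.742)⁴/32 = 0.0298 m⁴; J_CD = π(0.313)⁴/32 = 9.42×10^-4 m⁴.
θ = (T/G)·Σ L_i/J_i = (225000/39.5×10⁹)·(11.1/0.0176 + 5.04/0.0298 + 1.71/9.42×10^-4) = 0.01489 rad.

0.0149 rad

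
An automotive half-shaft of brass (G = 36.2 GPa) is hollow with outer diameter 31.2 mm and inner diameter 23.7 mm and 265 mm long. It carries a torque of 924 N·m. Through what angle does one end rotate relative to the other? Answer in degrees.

6.25°

J = π(d_o⁴ − d_i⁴)/32 = π(0.0312⁴ − 0.0237⁴)/32 = 6.206×10^-8 m⁴.
θ = T·L/(G·J) = 924.0 × 0.265 / (36.2×10⁹ × 6.206×10^-8) = 0.1090 rad.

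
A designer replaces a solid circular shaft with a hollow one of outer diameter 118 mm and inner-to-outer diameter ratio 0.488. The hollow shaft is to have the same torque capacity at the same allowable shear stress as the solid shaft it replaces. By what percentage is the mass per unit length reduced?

Equal τ_max and T ⇒ the solid shaft needs d_s³ = d_o³(1−k⁴), so d_s = 118·(1−0.488⁴)^(1/3) = 115.7 mm.
Area ratio A_h/A_s = d_o²(1−k²)/d_s² = (1−k²)/(1−k⁴)^(2/3) = 0.7921.
Mass saving = 1 − 0.7921 = 20.8 %.

20.8 %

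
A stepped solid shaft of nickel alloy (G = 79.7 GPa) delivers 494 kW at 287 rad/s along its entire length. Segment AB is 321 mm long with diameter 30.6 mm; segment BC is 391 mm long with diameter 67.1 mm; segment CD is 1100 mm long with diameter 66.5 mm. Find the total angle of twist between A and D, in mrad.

ω = 287 rad/s, so T = P/ω = 494×10³ / 287.0 = 1721 N·m.
J_AB = π(0.0306)⁴/32 = 8.61×10^-8 m⁴; J_BC = π(0.0671)⁴/32 = 1.99×10^-6 m⁴; J_CD = π(0.0665)⁴/32 = 1.92×10^-6 m⁴.
θ = (T/G)·Σ L_i/J_i = (1721/79.7×10⁹)·(0.321/8.61×10^-8 + 0.391/1.99×10^-6 + 1.10/1.92×10^-6) = 0.09716 rad.

97.2 mrad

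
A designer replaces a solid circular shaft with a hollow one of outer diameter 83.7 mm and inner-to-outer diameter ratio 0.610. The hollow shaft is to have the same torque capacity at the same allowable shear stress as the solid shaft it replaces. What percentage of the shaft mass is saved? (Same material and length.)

Equal τ_max and T ⇒ the solid shaft needs d_s³ = d_o³(1−k⁴), so d_s = 83.7·(1−0.610⁴)^(1/3) = 79.64 mm.
Area ratio A_h/A_s = d_o²(1−k²)/d_s² = (1−k²)/(1−k⁴)^(2/3) = 0.6935.
Mass saving = 1 − 0.6935 = 30.7 %.

30.7 %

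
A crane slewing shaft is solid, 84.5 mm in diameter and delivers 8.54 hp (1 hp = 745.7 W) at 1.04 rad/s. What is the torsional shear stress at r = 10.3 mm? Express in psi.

ω = 1.04 rad/s, so T = P/ω = 8.54×745.7 / 1.040 = 6123 N·m.
J = πd⁴/32 = π(0.0845)⁴/32 = 5.005×10^-6 m⁴.
Shear stress varies linearly with radius: τ = T·r/J = 6123 × 0.0103 / 5.005×10^-6 = 1.260×10^7 Pa.

1830 psi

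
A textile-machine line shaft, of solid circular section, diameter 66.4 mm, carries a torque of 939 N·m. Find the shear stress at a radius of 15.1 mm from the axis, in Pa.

7.43e6 Pa

J = πd⁴/32 = π(0.0664)⁴/32 = 1.908×10^-6 m⁴.
Shear stress varies linearly with radius: τ = T·r/J = 939.0 × 0.0151 / 1.908×10^-6 = 7.430×10^6 Pa.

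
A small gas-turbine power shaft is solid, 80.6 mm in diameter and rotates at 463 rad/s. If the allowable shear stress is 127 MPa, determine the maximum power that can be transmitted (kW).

6050 kW

J = πd⁴/32 = π(0.0806)⁴/32 = 4.143×10^-6 m⁴.
T_max = τ_allow·J/r = 1.27×10^8 × 4.143×10^-6 / 0.0403 = 13060 N·m.
ω = 463 rad/s, so P_max = T_max·ω = 6.045×10^6 W.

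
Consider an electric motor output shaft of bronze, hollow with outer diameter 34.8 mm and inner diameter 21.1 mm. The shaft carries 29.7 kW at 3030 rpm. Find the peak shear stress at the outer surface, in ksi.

1.90 ksi

ω = 2π·3030/60 = 317.3 rad/s, so T = P/ω = 29.7×10³ / 317.3 = 93.60 N·m.
J = π(d_o⁴ − d_i⁴)/32 = π(0.0348⁴ − 0.0211⁴)/32 = 1.245×10^-7 m⁴.
τ_max = T·r/J = 93.60 × 0.0174 / 1.245×10^-7 = 1.308×10^7 Pa.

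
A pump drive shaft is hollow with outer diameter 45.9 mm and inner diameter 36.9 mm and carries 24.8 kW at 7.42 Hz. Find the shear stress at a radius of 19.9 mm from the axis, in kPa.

ω = 2π·7.42 = 46.62 rad/s, so T = P/ω = 24.8×10³ / 46.62 = 531.9 N·m.
J = π(d_o⁴ − d_i⁴)/32 = π(0.0459⁴ − 0.0369⁴)/32 = 2.537×10^-7 m⁴.
Shear stress varies linearly with radius: τ = T·r/J = 531.9 × 0.0199 / 2.537×10^-7 = 4.172×10^7 Pa.

41700 kPa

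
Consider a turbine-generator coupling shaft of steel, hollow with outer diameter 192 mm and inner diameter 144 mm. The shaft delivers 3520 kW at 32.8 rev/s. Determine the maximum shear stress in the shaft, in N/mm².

ω = 2π·32.8 = 206.1 rad/s, so T = P/ω = 3520×10³ / 206.1 = 17080 N·m.
J = π(d_o⁴ − d_i⁴)/32 = π(0.192⁴ − 0.144⁴)/32 = 9.120×10^-5 m⁴.
τ_max = T·r/J = 17080 × 0.0960 / 9.120×10^-5 = 1.798×10^7 Pa.

18.0 N/mm²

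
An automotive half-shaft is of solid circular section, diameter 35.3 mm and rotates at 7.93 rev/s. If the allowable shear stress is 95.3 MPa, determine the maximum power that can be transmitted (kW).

41.0 kW

J = πd⁴/32 = π(0.0353)⁴/32 = 1.524×10^-7 m⁴.
T_max = τ_allow·J/r = 9.53×10^7 × 1.524×10^-7 / 0.0176 = 823.1 N·m.
ω = 2π·7.93 = 49.83 rad/s, so P_max = T_max·ω = 4.101×10^4 W.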